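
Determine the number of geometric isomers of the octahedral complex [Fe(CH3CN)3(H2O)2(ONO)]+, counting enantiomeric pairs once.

3

Working through the distinct placements yields 3 geometric isomers: CH3CN mer, H2O cis; CH3CN mer, H2O trans; CH3CN fac, H2O cis.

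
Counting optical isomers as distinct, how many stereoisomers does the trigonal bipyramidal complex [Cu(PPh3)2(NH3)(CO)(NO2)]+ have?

10

A trigonal bipyramid has two axial and three equatorial sites, which are chemically inequivalent.
Exhaustive case analysis gives 7 geometric isomers.
Of these, 3 lack any improper symmetry element and so occur as enantiomeric pairs, giving 7 + 3 = 10 stereoisomers in total.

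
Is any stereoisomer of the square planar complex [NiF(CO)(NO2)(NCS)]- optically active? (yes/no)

A square has two trans pairs of vertices; adjacent vertices are cis.
There are 3 geometric isomers: (CO/NCS trans, F/NO2 trans); (CO/NO2 trans, F/NCS trans); (CO/F trans, NCS/NO2 trans).
Each arrangement has an internal mirror plane or centre of symmetry, so none is chiral.

no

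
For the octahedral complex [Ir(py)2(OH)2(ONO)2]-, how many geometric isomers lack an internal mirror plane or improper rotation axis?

1

In an octahedral complex each vertex has one trans partner and four cis neighbours.
Systematic placement gives 5 geometric isomers: py trans, OH trans, ONO trans; py cis, OH trans, ONO cis; py trans, OH cis, ONO cis; py cis, OH cis, ONO cis (chiral); py cis, OH cis, ONO trans.
One of these lacks any improper symmetry element and so occurs as an enantiomeric pair, giving 5 + 1 = 6 stereoisomers in total.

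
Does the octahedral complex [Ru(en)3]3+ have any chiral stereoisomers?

An octahedron has six vertices in three trans pairs; every non-trans pair is cis.
Each en is bidentate and must span two cis positions.
Only one geometric arrangement is possible; it has no improper symmetry element, so it exists as a pair of enantiomers (2 stereoisomers).

yes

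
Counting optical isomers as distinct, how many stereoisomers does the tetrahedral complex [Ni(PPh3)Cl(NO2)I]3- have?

2

Only one geometric arrangement is possible; it has no improper symmetry element, so it exists as a pair of enantiomers (2 stereoisomers).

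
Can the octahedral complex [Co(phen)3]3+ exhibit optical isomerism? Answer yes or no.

yes

In an octahedral complex each vertex has one trans partner and four cis neighbours.
Each phen is bidentate and must span two cis positions.
Only one geometric arrangement is possible; it has no improper symmetry element, so it exists as a pair of enantiomers (2 stereoisomers).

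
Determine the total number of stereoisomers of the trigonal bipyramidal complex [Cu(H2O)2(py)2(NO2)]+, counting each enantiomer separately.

In a trigonal bipyramid the two axial positions differ from the three equatorial ones.
Placing the ligands in turn and identifying arrangements related by rotation or reflection leaves 5 distinct geometric isomers.
One of these lacks any improper symmetry element and so occurs as an enantiomeric pair, giving 5 + 1 = 6 stereoisomers in total.

6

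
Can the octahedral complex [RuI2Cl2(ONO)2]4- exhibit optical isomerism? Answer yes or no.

yes

The distinct arrangements are (5 in all): I trans, Cl trans, ONO trans; I cis, Cl trans, ONO cis; I cis, Cl cis, ONO trans; I cis, Cl cis, ONO cis (chiral); I trans, Cl cis, ONO cis.
One of these lacks any improper symmetry element and so occurs as an enantiomeric pair, giving 5 + 1 = 6 stereoisomers in total.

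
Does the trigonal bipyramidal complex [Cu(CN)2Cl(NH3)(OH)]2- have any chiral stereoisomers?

yes

In a trigonal bipyramid the two axial positions differ from the three equatorial ones.
Exhaustive case analysis gives 7 geometric isomers.
Of these, 3 lack any improper symmetry element and so occur as enantiomeric pairs, giving 7 + 3 = 10 stereoisomers in total.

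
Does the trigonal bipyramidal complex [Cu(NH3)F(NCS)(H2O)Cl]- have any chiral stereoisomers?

yes

Placing the ligands in turn and identifying arrangements related by rotation or reflection leaves 10 distinct geometric isomers.
Of these, 10 lack any improper symmetry element and so occur as enantiomeric pairs, giving 10 + 10 = 20 stereoisomers in total.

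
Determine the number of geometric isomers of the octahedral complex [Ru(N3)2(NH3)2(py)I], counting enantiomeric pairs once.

Systematic placement gives 6 geometric isomers: N3 cis, NH3 cis (3 arrangements, 2 chiral); N3 cis, NH3 trans; N3 trans, NH3 cis; N3 trans, NH3 trans.

6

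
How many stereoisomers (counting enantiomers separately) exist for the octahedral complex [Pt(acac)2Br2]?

An octahedron has six vertices in three trans pairs; every non-trans pair is cis.
Each acac is bidentate and must span two cis positions.
Systematic placement gives 2 geometric isomers: Br trans; Br cis (chiral).
One of these lacks any improper symmetry element and so occurs as an enantiomeric pair, giving 2 + 1 = 3 stereoisomers in total.

3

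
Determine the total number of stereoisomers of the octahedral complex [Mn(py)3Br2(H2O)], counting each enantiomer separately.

An octahedron has six vertices in three trans pairs; every non-trans pair is cis.
Working through the distinct placements yields 3 geometric isomers: py mer, Br trans; py mer, Br cis; py fac, Br cis.
Each arrangement has an internal mirror plane or centre of symmetry, so none is chiral.

3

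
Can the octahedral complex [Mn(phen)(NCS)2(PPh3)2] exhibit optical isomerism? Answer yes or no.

In an octahedral complex each vertex has one trans partner and four cis neighbours.
Each phen is bidentate and must span two cis positions.
Systematic placement gives 3 geometric isomers: NCS trans, PPh3 cis; NCS cis, PPh3 cis (chiral); NCS cis, PPh3 trans.
One of these lacks any improper symmetry element and so occurs as an enantiomeric pair, giving 3 + 1 = 4 stereoisomers in total.

yes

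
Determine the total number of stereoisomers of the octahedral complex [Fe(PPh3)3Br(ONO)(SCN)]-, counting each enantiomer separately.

5

An octahedron has six vertices in three trans pairs; every non-trans pair is cis.
Systematic placement gives 4 geometric isomers: PPh3 mer (3 arrangements); PPh3 fac (chiral).
One of these lacks any improper symmetry element and so occurs as an enantiomeric pair, giving 4 + 1 = 5 stereoisomers in total.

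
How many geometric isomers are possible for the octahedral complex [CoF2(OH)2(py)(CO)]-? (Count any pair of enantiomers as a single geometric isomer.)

An octahedron has six vertices in three trans pairs; every non-trans pair is cis.
Systematic placement gives 6 geometric isomers: F cis, OH cis (3 arrangements, 2 chiral); F cis, OH trans; F trans, OH cis; F trans, OH trans.

6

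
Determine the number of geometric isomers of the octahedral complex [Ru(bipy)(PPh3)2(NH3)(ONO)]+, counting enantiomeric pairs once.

4

Each bipy is bidentate and must span two cis positions.
There are 4 geometric isomers: PPh3 cis (3 arrangements, 2 chiral); PPh3 trans.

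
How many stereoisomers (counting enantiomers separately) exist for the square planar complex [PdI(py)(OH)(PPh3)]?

A square has two trans pairs of vertices; adjacent vertices are cis.
Working through the distinct placements yields 3 geometric isomers: (I/PPh3 trans, OH/py trans); (I/py trans, OH/PPh3 trans); (I/OH trans, PPh3/py trans).
Each arrangement has an internal mirror plane or centre of symmetry, so none is chiral.

3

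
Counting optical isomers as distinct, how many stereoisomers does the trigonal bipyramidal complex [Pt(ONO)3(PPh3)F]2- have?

Systematic placement gives 4 geometric isomers: PPh3 equatorial, F axial; PPh3 axial, F axial; PPh3 equatorial, F equatorial; PPh3 axial, F equatorial.
Each arrangement has an internal mirror plane or centre of symmetry, so none is chiral.

4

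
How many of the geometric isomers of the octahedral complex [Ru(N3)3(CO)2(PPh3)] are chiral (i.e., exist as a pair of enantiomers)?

Working through the distinct placements yields 3 geometric isomers: N3 mer, CO trans; N3 fac, CO cis; N3 mer, CO cis.
Each arrangement has an internal mirror plane or centre of symmetry, so none is chiral.

0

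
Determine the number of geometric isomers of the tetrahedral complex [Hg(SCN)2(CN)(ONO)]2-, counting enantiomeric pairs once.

In a tetrahedral complex all four positions are equivalent and every pair of ligands is adjacent — there is no cis/trans distinction.
Only one geometric arrangement is possible.

1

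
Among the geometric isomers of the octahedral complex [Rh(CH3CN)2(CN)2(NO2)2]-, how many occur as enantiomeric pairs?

In an octahedral complex each vertex has one trans partner and four cis neighbours.
Systematic placement gives 5 geometric isomers: CH3CN trans, CN trans, NO2 trans; CH3CN trans, CN cis, NO2 cis; CH3CN cis, CN cis, NO2 trans; CH3CN cis, CN cis, NO2 cis (chiral); CH3CN cis, CN trans, NO2 cis.
One of these lacks any improper symmetry element and so occurs as an enantiomeric pair, giving 5 + 1 = 6 stereoisomers in total.

1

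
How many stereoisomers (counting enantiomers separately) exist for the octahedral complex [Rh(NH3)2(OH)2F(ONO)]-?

The six octahedral sites form three mutually perpendicular trans pairs.
The distinct arrangements are (6 in all): NH3 cis, OH cis (3 arrangements, 2 chiral); NH3 cis, OH trans; NH3 trans, OH cis; NH3 trans, OH trans.
Of these, 2 lack any improper symmetry element and so occur as enantiomeric pairs, giving 6 + 2 = 8 stereoisomers in total.

8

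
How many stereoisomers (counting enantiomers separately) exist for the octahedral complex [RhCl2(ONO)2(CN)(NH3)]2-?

Working through the distinct placements yields 6 geometric isomers: Cl cis, ONO trans; Cl cis, ONO cis (3 arrangements, 2 chiral); Cl trans, ONO trans; Cl trans, ONO cis.
Of these, 2 lack any improper symmetry element and so occur as enantiomeric pairs, giving 6 + 2 = 8 stereoisomers in total.

8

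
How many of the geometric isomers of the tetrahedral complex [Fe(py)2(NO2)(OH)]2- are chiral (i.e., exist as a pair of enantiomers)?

0

All four vertices of a tetrahedron are equivalent and mutually adjacent, so cis/trans isomerism cannot arise.
Only one geometric arrangement is possible.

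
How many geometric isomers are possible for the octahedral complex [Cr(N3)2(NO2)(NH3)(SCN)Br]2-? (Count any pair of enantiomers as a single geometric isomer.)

9

An octahedron has six vertices in three trans pairs; every non-trans pair is cis.
Exhaustive case analysis gives 9 geometric isomers.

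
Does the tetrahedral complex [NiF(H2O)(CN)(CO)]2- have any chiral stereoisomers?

yes

In a tetrahedral complex all four positions are equivalent and every pair of ligands is adjacent — there is no cis/trans distinction.
Only one geometric arrangement is possible; it has no improper symmetry element, so it exists as a pair of enantiomers (2 stereoisomers).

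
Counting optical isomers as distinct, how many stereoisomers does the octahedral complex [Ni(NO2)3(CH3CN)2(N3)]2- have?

3

The six octahedral sites form three mutually perpendicular trans pairs.
There are 3 geometric isomers: NO2 mer, CH3CN trans; NO2 mer, CH3CN cis; NO2 fac, CH3CN cis.
Each arrangement has an internal mirror plane or centre of symmetry, so none is chiral.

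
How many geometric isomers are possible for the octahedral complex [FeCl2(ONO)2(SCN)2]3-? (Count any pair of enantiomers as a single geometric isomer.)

An octahedron has six vertices in three trans pairs; every non-trans pair is cis.
Working through the distinct placements yields 5 geometric isomers: Cl trans, ONO trans, SCN trans; Cl trans, ONO cis, SCN cis; Cl cis, ONO cis, SCN trans; Cl cis, ONO cis, SCN cis (chiral); Cl cis, ONO trans, SCN cis.

5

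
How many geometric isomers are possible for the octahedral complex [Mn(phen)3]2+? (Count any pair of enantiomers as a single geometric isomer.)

In an octahedral complex each vertex has one trans partner and four cis neighbours.
Each phen is bidentate and must span two cis positions.
Only one geometric arrangement is possible; it has no improper symmetry element, so it exists as a pair of enantiomers (2 stereoisomers).

1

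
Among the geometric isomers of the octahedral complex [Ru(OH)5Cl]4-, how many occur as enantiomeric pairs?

0

An octahedron has six vertices in three trans pairs; every non-trans pair is cis.
Only one geometric arrangement is possible.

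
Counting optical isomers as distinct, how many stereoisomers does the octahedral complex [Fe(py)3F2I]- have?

In an octahedral complex each vertex has one trans partner and four cis neighbours.
Systematic placement gives 3 geometric isomers: py mer, F trans; py mer, F cis; py fac, F cis.
Each arrangement has an internal mirror plane or centre of symmetry, so none is chiral.

3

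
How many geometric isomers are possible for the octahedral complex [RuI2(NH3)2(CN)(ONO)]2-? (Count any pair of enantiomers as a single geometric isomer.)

6

The six octahedral sites form three mutually perpendicular trans pairs.
There are 6 geometric isomers: I cis, NH3 cis (3 arrangements, 2 chiral); I cis, NH3 trans; I trans, NH3 cis; I trans, NH3 trans.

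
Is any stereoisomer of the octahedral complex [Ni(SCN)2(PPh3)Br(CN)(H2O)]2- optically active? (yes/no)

yes

In an octahedral complex each vertex has one trans partner and four cis neighbours.
Systematic enumeration (placing each ligand type in turn and discarding arrangements equivalent by rotation or reflection) gives 9 geometric isomers.
Of these, 6 lack any improper symmetry element and so occur as enantiomeric pairs, giving 9 + 6 = 15 stereoisomers in total.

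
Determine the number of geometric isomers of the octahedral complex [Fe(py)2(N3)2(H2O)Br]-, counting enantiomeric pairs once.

6

There are 6 geometric isomers: py trans, N3 trans; py cis, N3 cis (3 arrangements, 2 chiral); py trans, N3 cis; py cis, N3 trans.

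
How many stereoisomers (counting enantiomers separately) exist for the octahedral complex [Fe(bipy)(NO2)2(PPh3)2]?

An octahedron has six vertices in three trans pairs; every non-trans pair is cis.
Each bipy is bidentate and must span two cis positions.
Working through the distinct placements yields 3 geometric isomers: NO2 trans, PPh3 cis; NO2 cis, PPh3 cis (chiral); NO2 cis, PPh3 trans.
One of these lacks any improper symmetry element and so occurs as an enantiomeric pair, giving 3 + 1 = 4 stereoisomers in total.

4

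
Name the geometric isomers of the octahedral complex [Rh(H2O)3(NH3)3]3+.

An octahedron has six vertices in three trans pairs; every non-trans pair is cis.
Systematic placement gives 2 geometric isomers: H2O mer; H2O fac.

fac and mer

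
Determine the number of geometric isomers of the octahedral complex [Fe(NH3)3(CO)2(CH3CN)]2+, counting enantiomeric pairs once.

3

The distinct arrangements are (3 in all): NH3 mer, CO cis; NH3 mer, CO trans; NH3 fac, CO cis.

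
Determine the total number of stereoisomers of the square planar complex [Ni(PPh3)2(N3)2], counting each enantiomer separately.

In a square planar complex each vertex has one trans partner and two cis neighbours.
The distinct arrangements are (2 in all): PPh3 cis; PPh3 trans.
Each arrangement has an internal mirror plane or centre of symmetry, so none is chiral.

2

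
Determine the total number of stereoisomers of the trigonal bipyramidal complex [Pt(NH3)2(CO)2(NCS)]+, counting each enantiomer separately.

6

In a trigonal bipyramid the two axial positions differ from the three equatorial ones.
Systematic enumeration (placing each ligand type in turn and discarding arrangements equivalent by rotation or reflection) gives 5 geometric isomers.
One of these lacks any improper symmetry element and so occurs as an enantiomeric pair, giving 5 + 1 = 6 stereoisomers in total.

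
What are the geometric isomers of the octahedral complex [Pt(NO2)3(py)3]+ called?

fac and mer

There are 2 geometric isomers: NO2 mer; NO2 fac.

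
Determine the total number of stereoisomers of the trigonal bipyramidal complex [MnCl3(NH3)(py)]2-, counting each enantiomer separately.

A trigonal bipyramid has two axial and three equatorial sites, which are chemically inequivalent.
The distinct arrangements are (4 in all): NH3 equatorial, py equatorial; NH3 axial, py equatorial; NH3 equatorial, py axial; NH3 axial, py axial.
Each arrangement has an internal mirror plane or centre of symmetry, so none is chiral.

4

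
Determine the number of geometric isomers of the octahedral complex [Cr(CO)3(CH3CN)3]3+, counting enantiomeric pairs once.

Systematic placement gives 2 geometric isomers: CO mer; CO fac.

2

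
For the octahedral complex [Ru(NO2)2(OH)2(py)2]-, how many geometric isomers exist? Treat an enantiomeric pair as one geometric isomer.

5

In an octahedral complex each vertex has one trans partner and four cis neighbours.
The distinct arrangements are (5 in all): NO2 trans, OH trans, py trans; NO2 trans, OH cis, py cis; NO2 cis, OH cis, py trans; NO2 cis, OH cis, py cis (chiral); NO2 cis, OH trans, py cis.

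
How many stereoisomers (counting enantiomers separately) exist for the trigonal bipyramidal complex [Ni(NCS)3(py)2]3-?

3

Working through the distinct placements yields 3 geometric isomers: py both equatorial; py one axial, one equatorial; py both axial.
Each arrangement has an internal mirror plane or centre of symmetry, so none is chiral.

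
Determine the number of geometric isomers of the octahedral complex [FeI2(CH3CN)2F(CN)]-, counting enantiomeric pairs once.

Systematic placement gives 6 geometric isomers: I trans, CH3CN trans; I cis, CH3CN trans; I trans, CH3CN cis; I cis, CH3CN cis (3 arrangements, 2 chiral).

6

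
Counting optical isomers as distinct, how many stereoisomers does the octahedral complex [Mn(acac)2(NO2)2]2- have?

3

In an octahedral complex each vertex has one trans partner and four cis neighbours.
Each acac is bidentate and must span two cis positions.
There are 2 geometric isomers: NO2 trans; NO2 cis (chiral).
One of these lacks any improper symmetry element and so occurs as an enantiomeric pair, giving 2 + 1 = 3 stereoisomers in total.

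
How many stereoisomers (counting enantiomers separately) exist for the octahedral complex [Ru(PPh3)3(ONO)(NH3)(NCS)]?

The six octahedral sites form three mutually perpendicular trans pairs.
Working through the distinct placements yields 4 geometric isomers: PPh3 mer (3 arrangements); PPh3 fac (chiral).
One of these lacks any improper symmetry element and so occurs as an enantiomeric pair, giving 4 + 1 = 5 stereoisomers in total.

5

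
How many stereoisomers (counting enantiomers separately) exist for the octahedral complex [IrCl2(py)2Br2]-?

An octahedron has six vertices in three trans pairs; every non-trans pair is cis.
Systematic placement gives 5 geometric isomers: Cl trans, py trans, Br trans; Cl cis, py cis, Br trans; Cl cis, py trans, Br cis; Cl cis, py cis, Br cis (chiral); Cl trans, py cis, Br cis.
One of these lacks any improper symmetry element and so occurs as an enantiomeric pair, giving 5 + 1 = 6 stereoisomers in total.

6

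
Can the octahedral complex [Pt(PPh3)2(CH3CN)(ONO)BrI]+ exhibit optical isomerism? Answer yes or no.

yes

The six octahedral sites form three mutually perpendicular trans pairs.
Exhaustive case analysis gives 9 geometric isomers.
Of these, 6 lack any improper symmetry element and so occur as enantiomeric pairs, giving 9 + 6 = 15 stereoisomers in total.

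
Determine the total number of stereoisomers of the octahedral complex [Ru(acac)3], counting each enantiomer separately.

2

In an octahedral complex each vertex has one trans partner and four cis neighbours.
Each acac is bidentate and must span two cis positions.
Only one geometric arrangement is possible; it has no improper symmetry element, so it exists as a pair of enantiomers (2 stereoisomers).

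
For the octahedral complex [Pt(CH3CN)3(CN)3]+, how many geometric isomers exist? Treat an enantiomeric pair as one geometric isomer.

An octahedron has six vertices in three trans pairs; every non-trans pair is cis.
Working through the distinct placements yields 2 geometric isomers: CH3CN mer; CH3CN fac.

2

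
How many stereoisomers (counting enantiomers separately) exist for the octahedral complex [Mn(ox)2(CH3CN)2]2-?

Each ox is bidentate and must span two cis positions.
The distinct arrangements are (2 in all): CH3CN trans; CH3CN cis (chiral).
One of these lacks any improper symmetry element and so occurs as an enantiomeric pair, giving 2 + 1 = 3 stereoisomers in total.

3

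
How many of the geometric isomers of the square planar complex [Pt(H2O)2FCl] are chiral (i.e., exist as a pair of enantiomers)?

0

A square has two trans pairs of vertices; adjacent vertices are cis.
Working through the distinct placements yields 2 geometric isomers: H2O cis; H2O trans.
Each arrangement has an internal mirror plane or centre of symmetry, so none is chiral.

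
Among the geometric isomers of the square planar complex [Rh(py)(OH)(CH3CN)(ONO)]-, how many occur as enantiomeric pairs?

0

In a square planar complex each vertex has one trans partner and two cis neighbours.
Systematic placement gives 3 geometric isomers: (CH3CN/ONO trans, OH/py trans); (CH3CN/py trans, OH/ONO trans); (CH3CN/OH trans, ONO/py trans).
Each arrangement has an internal mirror plane or centre of symmetry, so none is chiral.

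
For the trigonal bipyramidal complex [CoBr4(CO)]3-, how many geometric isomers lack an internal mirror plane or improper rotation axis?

The distinct arrangements are (2 in all): CO equatorial; CO axial.
Each arrangement has an internal mirror plane or centre of symmetry, so none is chiral.

0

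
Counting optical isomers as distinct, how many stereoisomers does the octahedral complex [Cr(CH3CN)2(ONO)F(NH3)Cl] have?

The six octahedral sites form three mutually perpendicular trans pairs.
Placing the ligands in turn and identifying arrangements related by rotation or reflection leaves 9 distinct geometric isomers.
Of these, 6 lack any improper symmetry element and so occur as enantiomeric pairs, giving 9 + 6 = 15 stereoisomers in total.

15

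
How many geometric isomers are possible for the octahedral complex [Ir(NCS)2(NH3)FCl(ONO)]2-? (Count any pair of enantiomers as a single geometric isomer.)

9

The six octahedral sites form three mutually perpendicular trans pairs.
Systematic enumeration (placing each ligand type in turn and discarding arrangements equivalent by rotation or reflection) gives 9 geometric isomers.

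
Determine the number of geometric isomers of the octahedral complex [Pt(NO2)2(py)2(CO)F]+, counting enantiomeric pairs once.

6

An octahedron has six vertices in three trans pairs; every non-trans pair is cis.
There are 6 geometric isomers: NO2 trans, py trans; NO2 cis, py cis (3 arrangements, 2 chiral); NO2 cis, py trans; NO2 trans, py cis.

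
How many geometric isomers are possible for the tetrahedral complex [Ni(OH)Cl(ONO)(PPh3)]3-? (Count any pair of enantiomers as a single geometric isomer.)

1

All four vertices of a tetrahedron are equivalent and mutually adjacent, so cis/trans isomerism cannot arise.
Only one geometric arrangement is possible; it has no improper symmetry element, so it exists as a pair of enantiomers (2 stereoisomers).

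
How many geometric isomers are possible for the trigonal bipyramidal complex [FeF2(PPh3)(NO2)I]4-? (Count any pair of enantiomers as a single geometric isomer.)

7

A trigonal bipyramid has two axial and three equatorial sites, which are chemically inequivalent.
Exhaustive case analysis gives 7 geometric isomers.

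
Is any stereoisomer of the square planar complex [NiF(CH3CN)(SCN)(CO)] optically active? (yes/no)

no

In a square planar complex each vertex has one trans partner and two cis neighbours.
The distinct arrangements are (3 in all): (CH3CN/F trans, CO/SCN trans); (CH3CN/SCN trans, CO/F trans); (CH3CN/CO trans, F/SCN trans).
Each arrangement has an internal mirror plane or centre of symmetry, so none is chiral.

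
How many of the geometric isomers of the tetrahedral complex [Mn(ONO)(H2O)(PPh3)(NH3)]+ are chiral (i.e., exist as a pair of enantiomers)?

Only one geometric arrangement is possible; it has no improper symmetry element, so it exists as a pair of enantiomers (2 stereoisomers).

1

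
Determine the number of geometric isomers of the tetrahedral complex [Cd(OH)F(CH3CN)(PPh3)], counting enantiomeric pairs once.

In a tetrahedral complex all four positions are equivalent and every pair of ligands is adjacent — there is no cis/trans distinction.
Only one geometric arrangement is possible; it has no improper symmetry element, so it exists as a pair of enantiomers (2 stereoisomers).

1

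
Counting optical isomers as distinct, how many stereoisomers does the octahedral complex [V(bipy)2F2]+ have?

3

Each bipy is bidentate and must span two cis positions.
Systematic placement gives 2 geometric isomers: F trans; F cis (chiral).
One of these lacks any improper symmetry element and so occurs as an enantiomeric pair, giving 2 + 1 = 3 stereoisomers in total.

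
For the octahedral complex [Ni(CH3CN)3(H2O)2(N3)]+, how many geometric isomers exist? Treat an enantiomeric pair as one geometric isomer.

The six octahedral sites form three mutually perpendicular trans pairs.
There are 3 geometric isomers: CH3CN mer, H2O cis; CH3CN mer, H2O trans; CH3CN fac, H2O cis.

3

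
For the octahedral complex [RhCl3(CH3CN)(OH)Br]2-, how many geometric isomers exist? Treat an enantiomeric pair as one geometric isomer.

In an octahedral complex each vertex has one trans partner and four cis neighbours.
The distinct arrangements are (4 in all): Cl mer (3 arrangements); Cl fac (chiral).

4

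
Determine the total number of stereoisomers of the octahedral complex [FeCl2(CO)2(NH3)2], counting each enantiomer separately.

The six octahedral sites form three mutually perpendicular trans pairs.
There are 5 geometric isomers: Cl trans, CO trans, NH3 trans; Cl cis, CO trans, NH3 cis; Cl cis, CO cis, NH3 trans; Cl cis, CO cis, NH3 cis (chiral); Cl trans, CO cis, NH3 cis.
One of these lacks any improper symmetry element and so occurs as an enantiomeric pair, giving 5 + 1 = 6 stereoisomers in total.

6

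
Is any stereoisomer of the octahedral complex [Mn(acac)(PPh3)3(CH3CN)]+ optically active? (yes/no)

no

In an octahedral complex each vertex has one trans partner and four cis neighbours.
Each acac is bidentate and must span two cis positions.
The distinct arrangements are (2 in all): PPh3 fac; PPh3 mer.
Each arrangement has an internal mirror plane or centre of symmetry, so none is chiral.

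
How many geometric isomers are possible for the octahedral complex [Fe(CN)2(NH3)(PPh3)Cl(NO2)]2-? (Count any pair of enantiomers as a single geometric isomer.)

An octahedron has six vertices in three trans pairs; every non-trans pair is cis.
Exhaustive case analysis gives 9 geometric isomers.

9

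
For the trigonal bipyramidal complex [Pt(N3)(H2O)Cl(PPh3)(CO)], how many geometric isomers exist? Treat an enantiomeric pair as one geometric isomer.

10

A trigonal bipyramid has two axial and three equatorial sites, which are chemically inequivalent.
Systematic enumeration (placing each ligand type in turn and discarding arrangements equivalent by rotation or reflection) gives 10 geometric isomers.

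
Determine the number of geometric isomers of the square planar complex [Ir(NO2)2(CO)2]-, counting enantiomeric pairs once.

2

A square has two trans pairs of vertices; adjacent vertices are cis.
Working through the distinct placements yields 2 geometric isomers: NO2 cis; NO2 trans.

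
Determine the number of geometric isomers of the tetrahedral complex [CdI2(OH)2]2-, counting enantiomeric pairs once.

In a tetrahedral complex all four positions are equivalent and every pair of ligands is adjacent — there is no cis/trans distinction.
Only one geometric arrangement is possible.

1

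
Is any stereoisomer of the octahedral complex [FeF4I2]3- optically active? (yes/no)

no

Working through the distinct placements yields 2 geometric isomers: I trans; I cis.
Each arrangement has an internal mirror plane or centre of symmetry, so none is chiral.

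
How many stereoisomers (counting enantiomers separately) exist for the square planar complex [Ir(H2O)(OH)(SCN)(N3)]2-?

3

In a square planar complex each vertex has one trans partner and two cis neighbours.
There are 3 geometric isomers: (H2O/OH trans, N3/SCN trans); (H2O/SCN trans, N3/OH trans); (H2O/N3 trans, OH/SCN trans).
Each arrangement has an internal mirror plane or centre of symmetry, so none is chiral.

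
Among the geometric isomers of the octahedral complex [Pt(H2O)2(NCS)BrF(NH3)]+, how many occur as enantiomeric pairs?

6

The six octahedral sites form three mutually perpendicular trans pairs.
Exhaustive case analysis gives 9 geometric isomers.
Of these, 6 lack any improper symmetry element and so occur as enantiomeric pairs, giving 9 + 6 = 15 stereoisomers in total.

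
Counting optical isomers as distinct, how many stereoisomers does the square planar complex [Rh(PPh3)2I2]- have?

A square has two trans pairs of vertices; adjacent vertices are cis.
The distinct arrangements are (2 in all): PPh3 cis; PPh3 trans.
Each arrangement has an internal mirror plane or centre of symmetry, so none is chiral.

2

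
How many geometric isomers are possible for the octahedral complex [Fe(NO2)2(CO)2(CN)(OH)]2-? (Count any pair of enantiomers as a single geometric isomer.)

An octahedron has six vertices in three trans pairs; every non-trans pair is cis.
The distinct arrangements are (6 in all): NO2 cis, CO cis (3 arrangements, 2 chiral); NO2 trans, CO cis; NO2 cis, CO trans; NO2 trans, CO trans.

6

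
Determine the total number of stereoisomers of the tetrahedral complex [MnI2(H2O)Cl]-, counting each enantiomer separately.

In a tetrahedral complex all four positions are equivalent and every pair of ligands is adjacent — there is no cis/trans distinction.
Only one geometric arrangement is possible.

1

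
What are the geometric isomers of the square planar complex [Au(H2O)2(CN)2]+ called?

In a square planar complex each vertex has one trans partner and two cis neighbours.
There are 2 geometric isomers: H2O cis; H2O trans.

cis and trans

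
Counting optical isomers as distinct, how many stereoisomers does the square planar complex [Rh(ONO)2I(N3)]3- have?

2

A square has two trans pairs of vertices; adjacent vertices are cis.
Working through the distinct placements yields 2 geometric isomers: ONO cis; ONO trans.
Each arrangement has an internal mirror plane or centre of symmetry, so none is chiral.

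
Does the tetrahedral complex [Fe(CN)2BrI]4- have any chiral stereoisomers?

no

In a tetrahedral complex all four positions are equivalent and every pair of ligands is adjacent — there is no cis/trans distinction.
Only one geometric arrangement is possible.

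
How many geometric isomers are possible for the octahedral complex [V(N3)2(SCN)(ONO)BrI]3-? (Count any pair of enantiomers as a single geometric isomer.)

Systematic enumeration (placing each ligand type in turn and discarding arrangements equivalent by rotation or reflection) gives 9 geometric isomers.

9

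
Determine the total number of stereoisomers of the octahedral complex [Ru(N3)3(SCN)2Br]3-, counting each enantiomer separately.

3

The six octahedral sites form three mutually perpendicular trans pairs.
Working through the distinct placements yields 3 geometric isomers: N3 mer, SCN trans; N3 fac, SCN cis; N3 mer, SCN cis.
Each arrangement has an internal mirror plane or centre of symmetry, so none is chiral.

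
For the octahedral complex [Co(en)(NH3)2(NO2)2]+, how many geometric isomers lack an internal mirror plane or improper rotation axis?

In an octahedral complex each vertex has one trans partner and four cis neighbours.
Each en is bidentate and must span two cis positions.
Working through the distinct placements yields 3 geometric isomers: NH3 trans, NO2 cis; NH3 cis, NO2 cis (chiral); NH3 cis, NO2 trans.
One of these lacks any improper symmetry element and so occurs as an enantiomeric pair, giving 3 + 1 = 4 stereoisomers in total.

1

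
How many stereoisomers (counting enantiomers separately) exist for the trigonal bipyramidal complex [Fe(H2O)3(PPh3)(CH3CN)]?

4

There are 4 geometric isomers: PPh3 equatorial, CH3CN axial; PPh3 axial, CH3CN axial; PPh3 equatorial, CH3CN equatorial; PPh3 axial, CH3CN equatorial.
Each arrangement has an internal mirror plane or centre of symmetry, so none is chiral.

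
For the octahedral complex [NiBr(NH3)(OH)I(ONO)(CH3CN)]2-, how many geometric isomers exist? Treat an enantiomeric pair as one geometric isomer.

15

The six octahedral sites form three mutually perpendicular trans pairs.
Placing the ligands in turn and identifying arrangements related by rotation or reflection leaves 15 distinct geometric isomers.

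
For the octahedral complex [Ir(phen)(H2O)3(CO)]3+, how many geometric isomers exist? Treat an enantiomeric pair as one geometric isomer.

In an octahedral complex each vertex has one trans partner and four cis neighbours.
Each phen is bidentate and must span two cis positions.
There are 2 geometric isomers: H2O fac; H2O mer.

2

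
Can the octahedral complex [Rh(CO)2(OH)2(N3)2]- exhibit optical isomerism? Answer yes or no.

In an octahedral complex each vertex has one trans partner and four cis neighbours.
Systematic placement gives 5 geometric isomers: CO trans, OH trans, N3 trans; CO trans, OH cis, N3 cis; CO cis, OH trans, N3 cis; CO cis, OH cis, N3 cis (chiral); CO cis, OH cis, N3 trans.
One of these lacks any improper symmetry element and so occurs as an enantiomeric pair, giving 5 + 1 = 6 stereoisomers in total.

yes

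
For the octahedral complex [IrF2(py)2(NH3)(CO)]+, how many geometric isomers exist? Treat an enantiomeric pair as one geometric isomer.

An octahedron has six vertices in three trans pairs; every non-trans pair is cis.
Systematic placement gives 6 geometric isomers: F cis, py trans; F cis, py cis (3 arrangements, 2 chiral); F trans, py trans; F trans, py cis.

6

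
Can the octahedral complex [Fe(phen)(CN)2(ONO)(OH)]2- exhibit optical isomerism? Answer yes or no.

Each phen is bidentate and must span two cis positions.
There are 4 geometric isomers: CN trans; CN cis (3 arrangements, 2 chiral).
Of these, 2 lack any improper symmetry element and so occur as enantiomeric pairs, giving 4 + 2 = 6 stereoisomers in total.

yes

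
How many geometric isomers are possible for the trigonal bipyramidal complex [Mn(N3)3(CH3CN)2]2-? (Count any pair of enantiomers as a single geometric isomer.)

3

In a trigonal bipyramid the two axial positions differ from the three equatorial ones.
The distinct arrangements are (3 in all): CH3CN both axial; CH3CN one axial, one equatorial; CH3CN both equatorial.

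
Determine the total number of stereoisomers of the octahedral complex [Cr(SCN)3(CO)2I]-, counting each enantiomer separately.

There are 3 geometric isomers: SCN mer, CO trans; SCN mer, CO cis; SCN fac, CO cis.
Each arrangement has an internal mirror plane or centre of symmetry, so none is chiral.

3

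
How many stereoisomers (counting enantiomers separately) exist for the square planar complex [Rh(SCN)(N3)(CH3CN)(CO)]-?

In a square planar complex each vertex has one trans partner and two cis neighbours.
Working through the distinct placements yields 3 geometric isomers: (CH3CN/N3 trans, CO/SCN trans); (CH3CN/SCN trans, CO/N3 trans); (CH3CN/CO trans, N3/SCN trans).
Each arrangement has an internal mirror plane or centre of symmetry, so none is chiral.

3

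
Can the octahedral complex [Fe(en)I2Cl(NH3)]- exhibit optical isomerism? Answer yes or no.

yes

An octahedron has six vertices in three trans pairs; every non-trans pair is cis.
Each en is bidentate and must span two cis positions.
Systematic placement gives 4 geometric isomers: I cis (3 arrangements, 2 chiral); I trans.
Of these, 2 lack any improper symmetry element and so occur as enantiomeric pairs, giving 4 + 2 = 6 stereoisomers in total.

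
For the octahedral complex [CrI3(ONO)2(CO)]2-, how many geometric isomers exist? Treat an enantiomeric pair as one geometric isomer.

3

The six octahedral sites form three mutually perpendicular trans pairs.
Working through the distinct placements yields 3 geometric isomers: I mer, ONO trans; I fac, ONO cis; I mer, ONO cis.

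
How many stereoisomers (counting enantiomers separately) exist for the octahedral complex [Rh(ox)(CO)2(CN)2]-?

An octahedron has six vertices in three trans pairs; every non-trans pair is cis.
Each ox is bidentate and must span two cis positions.
The distinct arrangements are (3 in all): CO cis, CN trans; CO cis, CN cis (chiral); CO trans, CN cis.
One of these lacks any improper symmetry element and so occurs as an enantiomeric pair, giving 3 + 1 = 4 stereoisomers in total.

4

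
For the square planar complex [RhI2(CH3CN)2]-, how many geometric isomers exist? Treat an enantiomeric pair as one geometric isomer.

A square has two trans pairs of vertices; adjacent vertices are cis.
Working through the distinct placements yields 2 geometric isomers: I cis; I trans.

2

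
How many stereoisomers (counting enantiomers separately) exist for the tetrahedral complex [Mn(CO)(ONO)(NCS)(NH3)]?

All four vertices of a tetrahedron are equivalent and mutually adjacent, so cis/trans isomerism cannot arise.
Only one geometric arrangement is possible; it has no improper symmetry element, so it exists as a pair of enantiomers (2 stereoisomers).

2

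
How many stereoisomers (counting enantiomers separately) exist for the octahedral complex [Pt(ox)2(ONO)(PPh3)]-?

3

An octahedron has six vertices in three trans pairs; every non-trans pair is cis.
Each ox is bidentate and must span two cis positions.
Systematic placement gives 2 geometric isomers: ONO and PPh3 mutually trans; ONO and PPh3 mutually cis (chiral).
One of these lacks any improper symmetry element and so occurs as an enantiomeric pair, giving 2 + 1 = 3 stereoisomers in total.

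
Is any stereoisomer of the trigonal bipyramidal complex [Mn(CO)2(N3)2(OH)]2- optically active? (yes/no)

yes

A trigonal bipyramid has two axial and three equatorial sites, which are chemically inequivalent.
Systematic enumeration (placing each ligand type in turn and discarding arrangements equivalent by rotation or reflection) gives 5 geometric isomers.
One of these lacks any improper symmetry element and so occurs as an enantiomeric pair, giving 5 + 1 = 6 stereoisomers in total.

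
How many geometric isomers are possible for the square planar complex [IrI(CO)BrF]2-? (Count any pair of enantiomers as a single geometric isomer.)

A square has two trans pairs of vertices; adjacent vertices are cis.
There are 3 geometric isomers: (Br/F trans, CO/I trans); (Br/I trans, CO/F trans); (Br/CO trans, F/I trans).

3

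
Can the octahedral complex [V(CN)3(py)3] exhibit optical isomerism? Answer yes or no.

no

An octahedron has six vertices in three trans pairs; every non-trans pair is cis.
Systematic placement gives 2 geometric isomers: CN mer; CN fac.
Each arrangement has an internal mirror plane or centre of symmetry, so none is chiral.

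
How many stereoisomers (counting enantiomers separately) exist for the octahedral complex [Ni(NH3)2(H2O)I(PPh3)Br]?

The six octahedral sites form three mutually perpendicular trans pairs.
Placing the ligands in turn and identifying arrangements related by rotation or reflection leaves 9 distinct geometric isomers.
Of these, 6 lack any improper symmetry element and so occur as enantiomeric pairs, giving 9 + 6 = 15 stereoisomers in total.

15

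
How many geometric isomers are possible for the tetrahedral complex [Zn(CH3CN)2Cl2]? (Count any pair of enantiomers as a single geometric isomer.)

1

In a tetrahedral complex all four positions are equivalent and every pair of ligands is adjacent — there is no cis/trans distinction.
Only one geometric arrangement is possible.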